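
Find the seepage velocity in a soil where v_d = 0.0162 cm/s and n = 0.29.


Using v_s = v_d / n
v_s = 0.0162 / 0.29
v_s = 0.05586 cm/s


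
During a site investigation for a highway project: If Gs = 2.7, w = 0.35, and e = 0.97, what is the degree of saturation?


Result: 0.9742

Derivation:
Using S = Gs * w / e
S = 2.7 * 0.35 / 0.97
S = 0.9742


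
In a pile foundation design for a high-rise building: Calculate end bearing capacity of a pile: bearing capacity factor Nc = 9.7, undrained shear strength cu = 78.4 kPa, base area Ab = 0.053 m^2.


Using Qb = Nc * cu * Ab
Qb = 9.7 * 78.4 * 0.053
Qb = 40.31 kN


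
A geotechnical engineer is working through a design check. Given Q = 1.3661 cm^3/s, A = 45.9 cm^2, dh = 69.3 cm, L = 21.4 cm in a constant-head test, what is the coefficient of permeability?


Result: 0.009191 cm/s

Derivation:
Compute hydraulic gradient:
i = dh / L = 69.3 / 21.4 = 3.23832
Then apply Darcy's law:
k = Q / (A * i)
k = 1.3661 / (45.9 * 3.23832)
k = 1.3661 / 148.639
k = 0.009191 cm/s


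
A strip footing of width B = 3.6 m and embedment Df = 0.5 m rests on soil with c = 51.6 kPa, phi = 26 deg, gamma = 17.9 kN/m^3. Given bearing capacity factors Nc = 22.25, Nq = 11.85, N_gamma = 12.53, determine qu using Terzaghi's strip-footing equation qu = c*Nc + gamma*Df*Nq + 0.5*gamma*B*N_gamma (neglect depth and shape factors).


Compute qu = c*Nc + gamma*Df*Nq + 0.5*gamma*B*N_gamma
Term 1: 51.6 * 22.25 = 1148.1
Term 2: 17.9 * 0.5 * 11.85 = 106.0575
Term 3: 0.5 * 17.9 * 3.6 * 12.53 = 403.7166
qu = 1148.1 + 106.0575 + 403.7166
qu = 1657.87 kPa


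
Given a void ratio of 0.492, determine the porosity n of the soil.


Using the relation n = e / (1 + e)
n = 0.492 / (1 + 0.492)
n = 0.492 / 1.492
n = 0.3298


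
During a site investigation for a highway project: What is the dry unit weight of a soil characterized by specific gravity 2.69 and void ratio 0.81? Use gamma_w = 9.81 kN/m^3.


Result: 14.58 kN/m^3

Derivation:
Using gamma_d = Gs * gamma_w / (1 + e)
gamma_d = 2.69 * 9.81 / (1 + 0.81)
gamma_d = 2.69 * 9.81 / 1.81
gamma_d = 14.58 kN/m^3


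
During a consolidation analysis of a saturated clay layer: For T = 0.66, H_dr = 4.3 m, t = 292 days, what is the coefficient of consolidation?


Using cv = T * H_dr^2 / t
H_dr^2 = 4.3^2 = 18.49
cv = 0.66 * 18.49 / 292
cv = 0.04179 m^2/day


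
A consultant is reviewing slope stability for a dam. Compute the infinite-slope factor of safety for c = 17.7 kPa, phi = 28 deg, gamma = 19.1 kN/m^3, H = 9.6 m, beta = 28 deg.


Using Fs = c / (gamma*H*sin(beta)*cos(beta)) + tan(phi)/tan(beta)
Cohesion contribution = 17.7 / (19.1*9.6*sin(28)*cos(28))
Cohesion contribution = 0.232876
Friction contribution = tan(28)/tan(28) = 1
Fs = 0.232876 + 1
Fs = 1.233


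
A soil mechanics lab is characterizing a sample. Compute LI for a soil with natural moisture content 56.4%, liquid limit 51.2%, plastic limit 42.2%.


First compute the plasticity index:
PI = LL - PL = 51.2 - 42.2 = 9.0
Then compute the liquidity index:
LI = (w - PL) / PI
LI = (56.4 - 42.2) / 9.0
LI = 1.578


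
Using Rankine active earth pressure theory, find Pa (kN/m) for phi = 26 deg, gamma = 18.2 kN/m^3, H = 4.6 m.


Compute active earth pressure coefficient:
Ka = tan^2(45 - phi/2) = tan^2(32.0) = 0.390462
Compute active force:
Pa = 0.5 * Ka * gamma * H^2
Pa = 0.5 * 0.390462 * 18.2 * 4.6^2
Pa = 75.19 kN/m


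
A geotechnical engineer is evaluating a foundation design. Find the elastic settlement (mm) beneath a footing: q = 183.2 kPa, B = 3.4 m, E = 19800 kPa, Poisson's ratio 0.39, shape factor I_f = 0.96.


Using Se = q * B * (1 - nu^2) * I_f / E
1 - nu^2 = 1 - 0.39^2 = 0.8479
Se = 183.2 * 3.4 * 0.8479 * 0.96 / 19800
Se = 0.025607 m
Convert to mm: Se = 0.025607 * 1000 = 25.607 mm


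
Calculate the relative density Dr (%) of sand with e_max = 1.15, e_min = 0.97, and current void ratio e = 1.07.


Using Dr = (e_max - e) / (e_max - e_min) * 100
e_max - e = 1.15 - 1.07 = 0.08
e_max - e_min = 1.15 - 0.97 = 0.18
Dr = 0.08 / 0.18 * 100
Dr = 44.44 %


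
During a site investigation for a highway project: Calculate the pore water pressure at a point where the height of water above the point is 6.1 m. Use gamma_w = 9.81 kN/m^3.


Using u = gamma_w * h_w
u = 9.81 * 6.1
u = 59.84 kPa


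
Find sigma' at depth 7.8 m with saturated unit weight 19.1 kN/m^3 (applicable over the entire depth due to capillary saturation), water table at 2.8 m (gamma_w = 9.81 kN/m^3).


Result: 99.93 kPa

Derivation:
Total stress = gamma_sat * depth
sigma = 19.1 * 7.8 = 148.98 kPa
Pore water pressure u = gamma_w * (depth - d_wt)
u = 9.81 * (7.8 - 2.8) = 49.05 kPa
Effective stress = sigma - u
sigma' = 148.98 - 49.05 = 99.93 kPa


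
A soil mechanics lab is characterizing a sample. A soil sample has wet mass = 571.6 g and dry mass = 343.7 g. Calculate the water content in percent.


Result: 66.31 %

Derivation:
Using w = (m_wet - m_dry) / m_dry * 100
m_wet - m_dry = 571.6 - 343.7 = 227.9 g
w = 227.9 / 343.7 * 100
w = 66.31 %


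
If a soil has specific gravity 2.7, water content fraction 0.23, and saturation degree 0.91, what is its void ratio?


Using the relation e = Gs * w / S
e = 2.7 * 0.23 / 0.91
e = 0.6824


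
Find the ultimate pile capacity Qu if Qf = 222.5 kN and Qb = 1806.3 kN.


Using Qu = Qf + Qb
Qu = 222.5 + 1806.3
Qu = 2028.8 kN


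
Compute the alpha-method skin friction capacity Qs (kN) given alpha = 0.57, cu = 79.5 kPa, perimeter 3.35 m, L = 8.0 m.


Using Qs = alpha * cu * perimeter * L
Qs = 0.57 * 79.5 * 3.35 * 8.0
Qs = 1214.44 kN


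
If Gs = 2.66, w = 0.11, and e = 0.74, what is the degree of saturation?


Using S = Gs * w / e
S = 2.66 * 0.11 / 0.74
S = 0.3954


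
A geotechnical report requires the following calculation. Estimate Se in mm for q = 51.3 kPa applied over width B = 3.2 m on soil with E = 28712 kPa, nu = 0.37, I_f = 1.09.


Using Se = q * B * (1 - nu^2) * I_f / E
1 - nu^2 = 1 - 0.37^2 = 0.8631
Se = 51.3 * 3.2 * 0.8631 * 1.09 / 28712
Se = 0.005379 m
Convert to mm: Se = 0.005379 * 1000 = 5.379 mm


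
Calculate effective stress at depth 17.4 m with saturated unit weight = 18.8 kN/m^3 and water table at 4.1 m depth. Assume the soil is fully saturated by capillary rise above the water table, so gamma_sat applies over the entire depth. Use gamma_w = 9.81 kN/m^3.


Result: 196.65 kPa

Derivation:
Total stress = gamma_sat * depth
sigma = 18.8 * 17.4 = 327.12 kPa
Pore water pressure u = gamma_w * (depth - d_wt)
u = 9.81 * (17.4 - 4.1) = 130.473 kPa
Effective stress = sigma - u
sigma' = 327.12 - 130.473 = 196.65 kPa


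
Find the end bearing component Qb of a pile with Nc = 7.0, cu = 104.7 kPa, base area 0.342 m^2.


Result: 250.65 kN

Derivation:
Using Qb = Nc * cu * Ab
Qb = 7.0 * 104.7 * 0.342
Qb = 250.65 kN


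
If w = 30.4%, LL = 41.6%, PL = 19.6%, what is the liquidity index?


First compute the plasticity index:
PI = LL - PL = 41.6 - 19.6 = 22.0
Then compute the liquidity index:
LI = (w - PL) / PI
LI = (30.4 - 19.6) / 22.0
LI = 0.491


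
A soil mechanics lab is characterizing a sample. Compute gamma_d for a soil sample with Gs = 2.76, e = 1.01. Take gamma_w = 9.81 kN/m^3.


Using gamma_d = Gs * gamma_w / (1 + e)
gamma_d = 2.76 * 9.81 / (1 + 1.01)
gamma_d = 2.76 * 9.81 / 2.01
gamma_d = 13.47 kN/m^3


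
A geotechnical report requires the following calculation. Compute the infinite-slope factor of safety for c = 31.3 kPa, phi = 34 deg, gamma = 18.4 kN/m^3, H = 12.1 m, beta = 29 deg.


Using Fs = c / (gamma*H*sin(beta)*cos(beta)) + tan(phi)/tan(beta)
Cohesion contribution = 31.3 / (18.4*12.1*sin(29)*cos(29))
Cohesion contribution = 0.331551
Friction contribution = tan(34)/tan(29) = 1.21685
Fs = 0.331551 + 1.21685
Fs = 1.548


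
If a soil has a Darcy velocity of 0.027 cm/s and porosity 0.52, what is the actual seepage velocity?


Using v_s = v_d / n
v_s = 0.027 / 0.52
v_s = 0.05192 cm/s


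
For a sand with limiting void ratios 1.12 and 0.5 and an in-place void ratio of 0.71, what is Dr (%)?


Using Dr = (e_max - e) / (e_max - e_min) * 100
e_max - e = 1.12 - 0.71 = 0.41
e_max - e_min = 1.12 - 0.5 = 0.62
Dr = 0.41 / 0.62 * 100
Dr = 66.13 %


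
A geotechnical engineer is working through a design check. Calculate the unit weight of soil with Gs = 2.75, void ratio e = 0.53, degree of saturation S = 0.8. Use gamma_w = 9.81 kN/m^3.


Using gamma = gamma_w * (Gs + S*e) / (1 + e)
Numerator: Gs + S*e = 2.75 + 0.8*0.53 = 3.174
Denominator: 1 + e = 1 + 0.53 = 1.53
gamma = 9.81 * 3.174 / 1.53
gamma = 20.351 kN/m^3


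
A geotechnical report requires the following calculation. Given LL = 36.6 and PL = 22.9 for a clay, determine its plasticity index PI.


Using PI = LL - PL
PI = 36.6 - 22.9
PI = 13.7


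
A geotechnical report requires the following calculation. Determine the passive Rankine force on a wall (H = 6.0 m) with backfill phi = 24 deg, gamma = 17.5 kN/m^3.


Result: 746.92 kN/m

Derivation:
Compute passive earth pressure coefficient:
Kp = tan^2(45 + phi/2) = tan^2(57.0) = 2.371184
Compute passive force:
Pp = 0.5 * Kp * gamma * H^2
Pp = 0.5 * 2.371184 * 17.5 * 6.0^2
Pp = 746.92 kN/m


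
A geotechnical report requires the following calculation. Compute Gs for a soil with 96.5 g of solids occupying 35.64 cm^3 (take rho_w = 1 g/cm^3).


Using Gs = m_s / (V_s * rho_w)
Since rho_w = 1 g/cm^3:
Gs = 96.5 / 35.64
Gs = 2.708


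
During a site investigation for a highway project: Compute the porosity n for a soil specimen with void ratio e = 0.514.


Using the relation n = e / (1 + e)
n = 0.514 / (1 + 0.514)
n = 0.514 / 1.514
n = 0.3395


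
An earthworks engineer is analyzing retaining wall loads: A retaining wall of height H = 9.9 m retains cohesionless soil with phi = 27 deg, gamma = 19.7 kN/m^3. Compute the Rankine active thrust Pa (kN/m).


Compute active earth pressure coefficient:
Ka = tan^2(45 - phi/2) = tan^2(31.5) = 0.375525
Compute active force:
Pa = 0.5 * Ka * gamma * H^2
Pa = 0.5 * 0.375525 * 19.7 * 9.9^2
Pa = 362.53 kN/m


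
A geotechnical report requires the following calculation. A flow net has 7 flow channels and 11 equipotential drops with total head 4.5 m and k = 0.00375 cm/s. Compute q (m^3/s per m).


Convert k to m/s for unit consistency with H:
k = 0.00375 cm/s = 0.00375 / 100 m/s = 3.75e-05 m/s
Using q = k * H * Nf / Nd
Nf / Nd = 7 / 11 = 0.6364
q = 3.75e-05 * 4.5 * 0.6364
q = 0.0001074 m^3/s per m


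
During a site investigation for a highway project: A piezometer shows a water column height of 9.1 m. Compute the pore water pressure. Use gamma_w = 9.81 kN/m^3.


Result: 89.27 kPa

Derivation:
Using u = gamma_w * h_w
u = 9.81 * 9.1
u = 89.27 kPa


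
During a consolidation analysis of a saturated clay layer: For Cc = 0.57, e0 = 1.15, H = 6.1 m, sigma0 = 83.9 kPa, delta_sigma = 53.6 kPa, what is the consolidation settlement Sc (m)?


Using Sc = Cc * H / (1 + e0) * log10((sigma0 + delta_sigma) / sigma0)
Stress ratio = (83.9 + 53.6) / 83.9 = 1.63886
log10(1.63886) = 0.214541
Cc * H / (1 + e0) = 0.57 * 6.1 / (1 + 1.15) = 1.61721
Sc = 1.61721 * 0.214541
Sc = 0.347 m


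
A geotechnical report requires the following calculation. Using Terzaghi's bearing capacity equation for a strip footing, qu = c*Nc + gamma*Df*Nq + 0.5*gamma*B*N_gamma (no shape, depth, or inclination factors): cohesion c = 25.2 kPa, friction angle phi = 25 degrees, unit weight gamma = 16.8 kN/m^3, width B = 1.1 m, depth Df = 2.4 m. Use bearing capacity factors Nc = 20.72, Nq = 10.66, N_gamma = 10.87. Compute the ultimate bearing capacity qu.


Result: 1052.39 kPa

Derivation:
Compute qu = c*Nc + gamma*Df*Nq + 0.5*gamma*B*N_gamma
Term 1: 25.2 * 20.72 = 522.144
Term 2: 16.8 * 2.4 * 10.66 = 429.8112
Term 3: 0.5 * 16.8 * 1.1 * 10.87 = 100.4388
qu = 522.144 + 429.8112 + 100.4388
qu = 1052.39 kPa


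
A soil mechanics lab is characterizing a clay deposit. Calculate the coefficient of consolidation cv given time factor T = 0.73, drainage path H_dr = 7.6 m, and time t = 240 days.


Result: 0.17569 m^2/day

Derivation:
Using cv = T * H_dr^2 / t
H_dr^2 = 7.6^2 = 57.76
cv = 0.73 * 57.76 / 240
cv = 0.17569 m^2/day


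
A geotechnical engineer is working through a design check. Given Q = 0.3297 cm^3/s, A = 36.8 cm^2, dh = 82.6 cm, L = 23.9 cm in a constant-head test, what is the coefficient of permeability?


Compute hydraulic gradient:
i = dh / L = 82.6 / 23.9 = 3.45607
Then apply Darcy's law:
k = Q / (A * i)
k = 0.3297 / (36.8 * 3.45607)
k = 0.3297 / 127.183
k = 0.002592 cm/s


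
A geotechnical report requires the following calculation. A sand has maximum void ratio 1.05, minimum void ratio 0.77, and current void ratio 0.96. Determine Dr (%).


Using Dr = (e_max - e) / (e_max - e_min) * 100
e_max - e = 1.05 - 0.96 = 0.09
e_max - e_min = 1.05 - 0.77 = 0.28
Dr = 0.09 / 0.28 * 100
Dr = 32.14 %


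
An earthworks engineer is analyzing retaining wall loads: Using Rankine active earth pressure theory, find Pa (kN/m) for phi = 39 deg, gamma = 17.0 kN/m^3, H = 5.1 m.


Compute active earth pressure coefficient:
Ka = tan^2(45 - phi/2) = tan^2(25.5) = 0.227506
Compute active force:
Pa = 0.5 * Ka * gamma * H^2
Pa = 0.5 * 0.227506 * 17.0 * 5.1^2
Pa = 50.3 kN/m


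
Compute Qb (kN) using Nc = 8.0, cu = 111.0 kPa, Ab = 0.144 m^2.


Result: 127.87 kN

Derivation:
Using Qb = Nc * cu * Ab
Qb = 8.0 * 111.0 * 0.144
Qb = 127.87 kN


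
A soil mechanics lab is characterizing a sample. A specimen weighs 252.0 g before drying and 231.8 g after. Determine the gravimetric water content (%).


Using w = (m_wet - m_dry) / m_dry * 100
m_wet - m_dry = 252.0 - 231.8 = 20.2 g
w = 20.2 / 231.8 * 100
w = 8.71 %


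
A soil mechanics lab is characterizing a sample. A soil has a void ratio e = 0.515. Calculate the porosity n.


Result: 0.3399

Derivation:
Using the relation n = e / (1 + e)
n = 0.515 / (1 + 0.515)
n = 0.515 / 1.515
n = 0.3399


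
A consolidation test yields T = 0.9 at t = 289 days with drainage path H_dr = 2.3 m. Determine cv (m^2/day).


Result: 0.01647 m^2/day

Derivation:
Using cv = T * H_dr^2 / t
H_dr^2 = 2.3^2 = 5.29
cv = 0.9 * 5.29 / 289
cv = 0.01647 m^2/day


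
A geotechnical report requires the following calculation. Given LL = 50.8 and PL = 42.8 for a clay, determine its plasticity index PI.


Result: 8.0

Derivation:
Using PI = LL - PL
PI = 50.8 - 42.8
PI = 8.0


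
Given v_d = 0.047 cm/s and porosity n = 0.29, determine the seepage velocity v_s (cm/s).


Using v_s = v_d / n
v_s = 0.047 / 0.29
v_s = 0.16207 cm/s


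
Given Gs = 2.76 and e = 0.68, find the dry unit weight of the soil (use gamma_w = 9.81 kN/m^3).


Result: 16.116 kN/m^3

Derivation:
Using gamma_d = Gs * gamma_w / (1 + e)
gamma_d = 2.76 * 9.81 / (1 + 0.68)
gamma_d = 2.76 * 9.81 / 1.68
gamma_d = 16.116 kN/m^3


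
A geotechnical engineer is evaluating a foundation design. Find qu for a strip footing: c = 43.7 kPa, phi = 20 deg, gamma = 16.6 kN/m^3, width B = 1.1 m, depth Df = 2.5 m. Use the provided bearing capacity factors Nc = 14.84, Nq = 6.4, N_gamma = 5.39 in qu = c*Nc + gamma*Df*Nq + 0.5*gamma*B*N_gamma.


Compute qu = c*Nc + gamma*Df*Nq + 0.5*gamma*B*N_gamma
Term 1: 43.7 * 14.84 = 648.508
Term 2: 16.6 * 2.5 * 6.4 = 265.6
Term 3: 0.5 * 16.6 * 1.1 * 5.39 = 49.2107
qu = 648.508 + 265.6 + 49.2107
qu = 963.32 kPa


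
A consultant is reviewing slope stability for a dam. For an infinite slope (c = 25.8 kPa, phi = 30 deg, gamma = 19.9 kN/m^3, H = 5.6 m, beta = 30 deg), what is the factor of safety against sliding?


Using Fs = c / (gamma*H*sin(beta)*cos(beta)) + tan(phi)/tan(beta)
Cohesion contribution = 25.8 / (19.9*5.6*sin(30)*cos(30))
Cohesion contribution = 0.53466
Friction contribution = tan(30)/tan(30) = 1
Fs = 0.53466 + 1
Fs = 1.535


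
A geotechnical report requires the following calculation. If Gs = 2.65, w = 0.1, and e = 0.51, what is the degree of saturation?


Result: 0.5196

Derivation:
Using S = Gs * w / e
S = 2.65 * 0.1 / 0.51
S = 0.5196


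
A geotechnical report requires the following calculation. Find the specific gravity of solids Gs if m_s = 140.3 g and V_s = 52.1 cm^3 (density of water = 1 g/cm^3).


Using Gs = m_s / (V_s * rho_w)
Since rho_w = 1 g/cm^3:
Gs = 140.3 / 52.1
Gs = 2.693


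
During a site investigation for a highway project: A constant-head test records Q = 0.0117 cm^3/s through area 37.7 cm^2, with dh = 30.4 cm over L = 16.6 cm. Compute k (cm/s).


Compute hydraulic gradient:
i = dh / L = 30.4 / 16.6 = 1.83133
Then apply Darcy's law:
k = Q / (A * i)
k = 0.0117 / (37.7 * 1.83133)
k = 0.0117 / 69.041
k = 0.000169 cm/s


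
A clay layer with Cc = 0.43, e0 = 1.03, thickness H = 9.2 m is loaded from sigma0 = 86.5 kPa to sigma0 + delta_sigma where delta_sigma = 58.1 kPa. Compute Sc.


Result: 0.4349 m

Derivation:
Using Sc = Cc * H / (1 + e0) * log10((sigma0 + delta_sigma) / sigma0)
Stress ratio = (86.5 + 58.1) / 86.5 = 1.67168
log10(1.67168) = 0.223152
Cc * H / (1 + e0) = 0.43 * 9.2 / (1 + 1.03) = 1.94877
Sc = 1.94877 * 0.223152
Sc = 0.4349 m


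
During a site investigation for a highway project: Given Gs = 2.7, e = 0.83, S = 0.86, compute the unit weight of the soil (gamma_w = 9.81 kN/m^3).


Using gamma = gamma_w * (Gs + S*e) / (1 + e)
Numerator: Gs + S*e = 2.7 + 0.86*0.83 = 3.4138
Denominator: 1 + e = 1 + 0.83 = 1.83
gamma = 9.81 * 3.4138 / 1.83
gamma = 18.3 kN/m^3


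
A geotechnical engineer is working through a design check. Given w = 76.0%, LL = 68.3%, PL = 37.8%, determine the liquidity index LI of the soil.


Result: 1.252

Derivation:
First compute the plasticity index:
PI = LL - PL = 68.3 - 37.8 = 30.5
Then compute the liquidity index:
LI = (w - PL) / PI
LI = (76.0 - 37.8) / 30.5
LI = 1.252


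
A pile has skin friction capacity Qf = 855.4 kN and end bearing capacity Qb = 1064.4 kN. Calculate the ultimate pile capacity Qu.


Result: 1919.8 kN

Derivation:
Using Qu = Qf + Qb
Qu = 855.4 + 1064.4
Qu = 1919.8 kN


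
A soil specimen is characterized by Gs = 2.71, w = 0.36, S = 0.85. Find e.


Using the relation e = Gs * w / S
e = 2.71 * 0.36 / 0.85
e = 1.1478


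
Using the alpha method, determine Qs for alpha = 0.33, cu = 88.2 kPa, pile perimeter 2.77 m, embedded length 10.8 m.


Using Qs = alpha * cu * perimeter * L
Qs = 0.33 * 88.2 * 2.77 * 10.8
Qs = 870.74 kN


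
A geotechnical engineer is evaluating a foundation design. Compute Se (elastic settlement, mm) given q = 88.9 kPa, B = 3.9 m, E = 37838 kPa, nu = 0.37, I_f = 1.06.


Using Se = q * B * (1 - nu^2) * I_f / E
1 - nu^2 = 1 - 0.37^2 = 0.8631
Se = 88.9 * 3.9 * 0.8631 * 1.06 / 37838
Se = 0.008383 m
Convert to mm: Se = 0.008383 * 1000 = 8.383 mm


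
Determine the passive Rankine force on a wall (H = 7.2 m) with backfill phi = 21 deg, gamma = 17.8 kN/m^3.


Result: 976.76 kN/m

Derivation:
Compute passive earth pressure coefficient:
Kp = tan^2(45 + phi/2) = tan^2(55.5) = 2.117051
Compute passive force:
Pp = 0.5 * Kp * gamma * H^2
Pp = 0.5 * 2.117051 * 17.8 * 7.2^2
Pp = 976.76 kN/m


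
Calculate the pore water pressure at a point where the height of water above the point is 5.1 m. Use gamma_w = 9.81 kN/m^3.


Result: 50.03 kPa

Derivation:
Using u = gamma_w * h_w
u = 9.81 * 5.1
u = 50.03 kPa


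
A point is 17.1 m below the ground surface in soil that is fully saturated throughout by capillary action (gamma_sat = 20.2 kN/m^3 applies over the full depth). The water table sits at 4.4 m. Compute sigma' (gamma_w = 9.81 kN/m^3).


Total stress = gamma_sat * depth
sigma = 20.2 * 17.1 = 345.42 kPa
Pore water pressure u = gamma_w * (depth - d_wt)
u = 9.81 * (17.1 - 4.4) = 124.587 kPa
Effective stress = sigma - u
sigma' = 345.42 - 124.587 = 220.83 kPa


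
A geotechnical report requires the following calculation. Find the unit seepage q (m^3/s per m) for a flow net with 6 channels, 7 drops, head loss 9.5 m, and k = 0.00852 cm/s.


Result: 0.0006938 m^3/s per m

Derivation:
Convert k to m/s for unit consistency with H:
k = 0.00852 cm/s = 0.00852 / 100 m/s = 8.52e-05 m/s
Using q = k * H * Nf / Nd
Nf / Nd = 6 / 7 = 0.8571
q = 8.52e-05 * 9.5 * 0.8571
q = 0.0006938 m^3/s per m


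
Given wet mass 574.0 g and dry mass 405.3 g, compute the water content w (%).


Using w = (m_wet - m_dry) / m_dry * 100
m_wet - m_dry = 574.0 - 405.3 = 168.7 g
w = 168.7 / 405.3 * 100
w = 41.62 %


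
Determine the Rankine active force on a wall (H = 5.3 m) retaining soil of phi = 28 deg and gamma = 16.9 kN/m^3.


Result: 85.7 kN/m

Derivation:
Compute active earth pressure coefficient:
Ka = tan^2(45 - phi/2) = tan^2(31.0) = 0.361033
Compute active force:
Pa = 0.5 * Ka * gamma * H^2
Pa = 0.5 * 0.361033 * 16.9 * 5.3^2
Pa = 85.7 kN/m


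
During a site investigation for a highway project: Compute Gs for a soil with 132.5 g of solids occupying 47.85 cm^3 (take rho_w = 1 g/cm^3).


Using Gs = m_s / (V_s * rho_w)
Since rho_w = 1 g/cm^3:
Gs = 132.5 / 47.85
Gs = 2.769


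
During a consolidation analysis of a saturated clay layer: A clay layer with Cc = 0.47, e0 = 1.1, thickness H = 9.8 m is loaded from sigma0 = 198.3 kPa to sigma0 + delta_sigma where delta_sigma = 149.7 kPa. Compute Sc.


Using Sc = Cc * H / (1 + e0) * log10((sigma0 + delta_sigma) / sigma0)
Stress ratio = (198.3 + 149.7) / 198.3 = 1.75492
log10(1.75492) = 0.244257
Cc * H / (1 + e0) = 0.47 * 9.8 / (1 + 1.1) = 2.19333
Sc = 2.19333 * 0.244257
Sc = 0.5357 m


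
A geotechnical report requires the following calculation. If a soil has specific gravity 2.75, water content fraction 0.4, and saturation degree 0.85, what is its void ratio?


Using the relation e = Gs * w / S
e = 2.75 * 0.4 / 0.85
e = 1.2941


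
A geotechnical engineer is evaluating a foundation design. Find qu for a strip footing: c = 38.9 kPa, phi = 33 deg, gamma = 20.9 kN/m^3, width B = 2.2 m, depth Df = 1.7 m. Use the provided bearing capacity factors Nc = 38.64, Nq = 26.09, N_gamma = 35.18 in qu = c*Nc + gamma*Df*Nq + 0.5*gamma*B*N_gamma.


Compute qu = c*Nc + gamma*Df*Nq + 0.5*gamma*B*N_gamma
Term 1: 38.9 * 38.64 = 1503.096
Term 2: 20.9 * 1.7 * 26.09 = 926.9777
Term 3: 0.5 * 20.9 * 2.2 * 35.18 = 808.7882
qu = 1503.096 + 926.9777 + 808.7882
qu = 3238.86 kPa


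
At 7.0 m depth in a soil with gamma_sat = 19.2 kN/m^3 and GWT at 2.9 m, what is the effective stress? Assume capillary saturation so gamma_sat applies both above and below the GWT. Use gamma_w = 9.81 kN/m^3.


Total stress = gamma_sat * depth
sigma = 19.2 * 7.0 = 134.4 kPa
Pore water pressure u = gamma_w * (depth - d_wt)
u = 9.81 * (7.0 - 2.9) = 40.221 kPa
Effective stress = sigma - u
sigma' = 134.4 - 40.221 = 94.18 kPa


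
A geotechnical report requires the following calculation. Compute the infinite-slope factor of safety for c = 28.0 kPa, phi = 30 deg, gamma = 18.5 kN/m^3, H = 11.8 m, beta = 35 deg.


Result: 1.098

Derivation:
Using Fs = c / (gamma*H*sin(beta)*cos(beta)) + tan(phi)/tan(beta)
Cohesion contribution = 28.0 / (18.5*11.8*sin(35)*cos(35))
Cohesion contribution = 0.272991
Friction contribution = tan(30)/tan(35) = 0.824542
Fs = 0.272991 + 0.824542
Fs = 1.098


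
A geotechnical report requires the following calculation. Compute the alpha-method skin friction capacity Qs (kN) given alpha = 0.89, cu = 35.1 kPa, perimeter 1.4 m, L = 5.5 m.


Using Qs = alpha * cu * perimeter * L
Qs = 0.89 * 35.1 * 1.4 * 5.5
Qs = 240.54 kN


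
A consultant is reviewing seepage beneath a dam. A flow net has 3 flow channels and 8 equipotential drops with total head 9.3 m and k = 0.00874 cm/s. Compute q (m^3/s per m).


Convert k to m/s for unit consistency with H:
k = 0.00874 cm/s = 0.00874 / 100 m/s = 8.74e-05 m/s
Using q = k * H * Nf / Nd
Nf / Nd = 3 / 8 = 0.375
q = 8.74e-05 * 9.3 * 0.375
q = 0.0003048 m^3/s per m


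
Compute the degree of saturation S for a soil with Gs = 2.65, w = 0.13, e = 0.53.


Result: 0.65

Derivation:
Using S = Gs * w / e
S = 2.65 * 0.13 / 0.53
S = 0.65


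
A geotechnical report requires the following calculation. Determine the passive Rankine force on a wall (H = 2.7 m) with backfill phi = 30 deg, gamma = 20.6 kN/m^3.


Result: 225.26 kN/m

Derivation:
Compute passive earth pressure coefficient:
Kp = tan^2(45 + phi/2) = tan^2(60.0) = 3
Compute passive force:
Pp = 0.5 * Kp * gamma * H^2
Pp = 0.5 * 3 * 20.6 * 2.7^2
Pp = 225.26 kN/m


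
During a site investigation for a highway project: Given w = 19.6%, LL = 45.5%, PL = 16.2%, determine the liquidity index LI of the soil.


Result: 0.116

Derivation:
First compute the plasticity index:
PI = LL - PL = 45.5 - 16.2 = 29.3
Then compute the liquidity index:
LI = (w - PL) / PI
LI = (19.6 - 16.2) / 29.3
LI = 0.116


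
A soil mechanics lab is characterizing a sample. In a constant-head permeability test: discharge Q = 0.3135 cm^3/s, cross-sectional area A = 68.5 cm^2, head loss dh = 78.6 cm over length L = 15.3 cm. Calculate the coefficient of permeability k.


Result: 0.000891 cm/s

Derivation:
Compute hydraulic gradient:
i = dh / L = 78.6 / 15.3 = 5.13725
Then apply Darcy's law:
k = Q / (A * i)
k = 0.3135 / (68.5 * 5.13725)
k = 0.3135 / 351.902
k = 0.000891 cm/s


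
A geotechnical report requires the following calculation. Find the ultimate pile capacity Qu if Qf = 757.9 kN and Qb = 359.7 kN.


Using Qu = Qf + Qb
Qu = 757.9 + 359.7
Qu = 1117.6 kN


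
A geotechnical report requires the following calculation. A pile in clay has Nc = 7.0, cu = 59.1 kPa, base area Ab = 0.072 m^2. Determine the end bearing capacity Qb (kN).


Using Qb = Nc * cu * Ab
Qb = 7.0 * 59.1 * 0.072
Qb = 29.79 kN


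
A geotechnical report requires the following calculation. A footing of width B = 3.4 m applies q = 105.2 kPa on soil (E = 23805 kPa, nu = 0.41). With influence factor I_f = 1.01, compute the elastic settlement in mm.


Using Se = q * B * (1 - nu^2) * I_f / E
1 - nu^2 = 1 - 0.41^2 = 0.8319
Se = 105.2 * 3.4 * 0.8319 * 1.01 / 23805
Se = 0.012625 m
Convert to mm: Se = 0.012625 * 1000 = 12.625 mm


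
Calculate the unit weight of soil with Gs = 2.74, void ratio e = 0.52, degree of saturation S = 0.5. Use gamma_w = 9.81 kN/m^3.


Using gamma = gamma_w * (Gs + S*e) / (1 + e)
Numerator: Gs + S*e = 2.74 + 0.5*0.52 = 3.0
Denominator: 1 + e = 1 + 0.52 = 1.52
gamma = 9.81 * 3.0 / 1.52
gamma = 19.362 kN/m^3


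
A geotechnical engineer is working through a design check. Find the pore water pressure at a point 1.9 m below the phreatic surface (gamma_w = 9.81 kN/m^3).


Using u = gamma_w * h_w
u = 9.81 * 1.9
u = 18.64 kPa


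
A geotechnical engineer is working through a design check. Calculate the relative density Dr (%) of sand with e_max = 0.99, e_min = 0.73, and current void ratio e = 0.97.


Result: 7.69 %

Derivation:
Using Dr = (e_max - e) / (e_max - e_min) * 100
e_max - e = 0.99 - 0.97 = 0.02
e_max - e_min = 0.99 - 0.73 = 0.26
Dr = 0.02 / 0.26 * 100
Dr = 7.69 %


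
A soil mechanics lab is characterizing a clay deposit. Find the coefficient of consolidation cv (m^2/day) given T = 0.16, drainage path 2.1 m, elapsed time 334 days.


Using cv = T * H_dr^2 / t
H_dr^2 = 2.1^2 = 4.41
cv = 0.16 * 4.41 / 334
cv = 0.00211 m^2/day


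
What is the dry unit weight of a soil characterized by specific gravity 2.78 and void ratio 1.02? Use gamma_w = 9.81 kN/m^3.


Using gamma_d = Gs * gamma_w / (1 + e)
gamma_d = 2.78 * 9.81 / (1 + 1.02)
gamma_d = 2.78 * 9.81 / 2.02
gamma_d = 13.501 kN/m^3


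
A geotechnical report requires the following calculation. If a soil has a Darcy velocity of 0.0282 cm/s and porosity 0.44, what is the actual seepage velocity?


Using v_s = v_d / n
v_s = 0.0282 / 0.44
v_s = 0.06409 cm/s


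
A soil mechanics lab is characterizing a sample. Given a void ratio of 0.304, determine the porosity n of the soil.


Using the relation n = e / (1 + e)
n = 0.304 / (1 + 0.304)
n = 0.304 / 1.304
n = 0.2331


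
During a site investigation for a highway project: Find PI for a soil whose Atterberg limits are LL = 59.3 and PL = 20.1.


Using PI = LL - PL
PI = 59.3 - 20.1
PI = 39.2


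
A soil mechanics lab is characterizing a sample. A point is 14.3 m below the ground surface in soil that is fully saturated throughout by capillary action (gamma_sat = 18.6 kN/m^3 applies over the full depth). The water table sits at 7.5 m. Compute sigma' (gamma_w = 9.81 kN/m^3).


Result: 199.27 kPa

Derivation:
Total stress = gamma_sat * depth
sigma = 18.6 * 14.3 = 265.98 kPa
Pore water pressure u = gamma_w * (depth - d_wt)
u = 9.81 * (14.3 - 7.5) = 66.708 kPa
Effective stress = sigma - u
sigma' = 265.98 - 66.708 = 199.27 kPa


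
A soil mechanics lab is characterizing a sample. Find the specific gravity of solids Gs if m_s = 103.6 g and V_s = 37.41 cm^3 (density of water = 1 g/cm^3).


Using Gs = m_s / (V_s * rho_w)
Since rho_w = 1 g/cm^3:
Gs = 103.6 / 37.41
Gs = 2.769


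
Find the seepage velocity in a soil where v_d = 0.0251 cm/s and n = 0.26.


Result: 0.09654 cm/s

Derivation:
Using v_s = v_d / n
v_s = 0.0251 / 0.26
v_s = 0.09654 cm/s


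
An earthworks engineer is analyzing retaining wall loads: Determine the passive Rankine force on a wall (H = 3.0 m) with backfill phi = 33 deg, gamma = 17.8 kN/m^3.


Compute passive earth pressure coefficient:
Kp = tan^2(45 + phi/2) = tan^2(61.5) = 3.39212
Compute passive force:
Pp = 0.5 * Kp * gamma * H^2
Pp = 0.5 * 3.39212 * 17.8 * 3.0^2
Pp = 271.71 kN/m


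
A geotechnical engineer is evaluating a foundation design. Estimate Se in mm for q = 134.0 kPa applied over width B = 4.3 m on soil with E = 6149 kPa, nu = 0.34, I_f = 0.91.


Result: 75.415 mm

Derivation:
Using Se = q * B * (1 - nu^2) * I_f / E
1 - nu^2 = 1 - 0.34^2 = 0.8844
Se = 134.0 * 4.3 * 0.8844 * 0.91 / 6149
Se = 0.075415 m
Convert to mm: Se = 0.075415 * 1000 = 75.415 mm


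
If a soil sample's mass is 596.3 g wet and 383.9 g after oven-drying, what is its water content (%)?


Using w = (m_wet - m_dry) / m_dry * 100
m_wet - m_dry = 596.3 - 383.9 = 212.4 g
w = 212.4 / 383.9 * 100
w = 55.33 %


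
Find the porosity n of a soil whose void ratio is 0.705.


Using the relation n = e / (1 + e)
n = 0.705 / (1 + 0.705)
n = 0.705 / 1.705
n = 0.4135


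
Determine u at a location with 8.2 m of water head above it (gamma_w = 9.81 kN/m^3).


Result: 80.44 kPa

Derivation:
Using u = gamma_w * h_w
u = 9.81 * 8.2
u = 80.44 kPa


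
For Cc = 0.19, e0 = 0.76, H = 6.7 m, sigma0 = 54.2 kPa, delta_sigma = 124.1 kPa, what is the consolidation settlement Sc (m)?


Using Sc = Cc * H / (1 + e0) * log10((sigma0 + delta_sigma) / sigma0)
Stress ratio = (54.2 + 124.1) / 54.2 = 3.28967
log10(3.28967) = 0.517152
Cc * H / (1 + e0) = 0.19 * 6.7 / (1 + 0.76) = 0.723295
Sc = 0.723295 * 0.517152
Sc = 0.3741 m


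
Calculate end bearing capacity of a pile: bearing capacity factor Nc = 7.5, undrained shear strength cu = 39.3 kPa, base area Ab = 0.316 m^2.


Result: 93.14 kN

Derivation:
Using Qb = Nc * cu * Ab
Qb = 7.5 * 39.3 * 0.316
Qb = 93.14 kN


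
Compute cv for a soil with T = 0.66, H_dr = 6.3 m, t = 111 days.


Using cv = T * H_dr^2 / t
H_dr^2 = 6.3^2 = 39.69
cv = 0.66 * 39.69 / 111
cv = 0.23599 m^2/day


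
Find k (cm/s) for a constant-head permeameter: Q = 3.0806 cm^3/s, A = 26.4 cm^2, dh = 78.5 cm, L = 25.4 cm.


Compute hydraulic gradient:
i = dh / L = 78.5 / 25.4 = 3.09055
Then apply Darcy's law:
k = Q / (A * i)
k = 3.0806 / (26.4 * 3.09055)
k = 3.0806 / 81.5906
k = 0.037757 cm/s


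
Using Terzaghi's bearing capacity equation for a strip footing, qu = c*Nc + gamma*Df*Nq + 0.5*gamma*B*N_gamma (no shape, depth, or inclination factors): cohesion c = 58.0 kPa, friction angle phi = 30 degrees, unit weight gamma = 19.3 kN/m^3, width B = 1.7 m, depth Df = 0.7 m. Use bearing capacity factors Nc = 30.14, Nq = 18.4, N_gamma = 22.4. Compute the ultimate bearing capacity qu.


Compute qu = c*Nc + gamma*Df*Nq + 0.5*gamma*B*N_gamma
Term 1: 58.0 * 30.14 = 1748.12
Term 2: 19.3 * 0.7 * 18.4 = 248.584
Term 3: 0.5 * 19.3 * 1.7 * 22.4 = 367.472
qu = 1748.12 + 248.584 + 367.472
qu = 2364.18 kPa


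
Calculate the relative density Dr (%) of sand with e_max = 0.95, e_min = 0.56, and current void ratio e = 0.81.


Result: 35.9 %

Derivation:
Using Dr = (e_max - e) / (e_max - e_min) * 100
e_max - e = 0.95 - 0.81 = 0.14
e_max - e_min = 0.95 - 0.56 = 0.39
Dr = 0.14 / 0.39 * 100
Dr = 35.9 %


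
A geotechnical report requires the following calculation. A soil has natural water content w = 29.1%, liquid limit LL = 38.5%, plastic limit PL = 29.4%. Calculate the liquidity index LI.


First compute the plasticity index:
PI = LL - PL = 38.5 - 29.4 = 9.1
Then compute the liquidity index:
LI = (w - PL) / PI
LI = (29.1 - 29.4) / 9.1
LI = -0.033


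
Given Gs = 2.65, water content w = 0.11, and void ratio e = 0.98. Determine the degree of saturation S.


Result: 0.2974

Derivation:
Using S = Gs * w / e
S = 2.65 * 0.11 / 0.98
S = 0.2974


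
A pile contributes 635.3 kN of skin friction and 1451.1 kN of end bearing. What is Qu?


Using Qu = Qf + Qb
Qu = 635.3 + 1451.1
Qu = 2086.4 kN


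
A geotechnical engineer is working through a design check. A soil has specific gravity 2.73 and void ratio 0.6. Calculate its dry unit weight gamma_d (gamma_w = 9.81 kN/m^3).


Result: 16.738 kN/m^3

Derivation:
Using gamma_d = Gs * gamma_w / (1 + e)
gamma_d = 2.73 * 9.81 / (1 + 0.6)
gamma_d = 2.73 * 9.81 / 1.6
gamma_d = 16.738 kN/m^3


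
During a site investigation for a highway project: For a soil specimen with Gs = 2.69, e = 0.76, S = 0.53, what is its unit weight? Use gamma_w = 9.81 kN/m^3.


Using gamma = gamma_w * (Gs + S*e) / (1 + e)
Numerator: Gs + S*e = 2.69 + 0.53*0.76 = 3.0928
Denominator: 1 + e = 1 + 0.76 = 1.76
gamma = 9.81 * 3.0928 / 1.76
gamma = 17.239 kN/m^3


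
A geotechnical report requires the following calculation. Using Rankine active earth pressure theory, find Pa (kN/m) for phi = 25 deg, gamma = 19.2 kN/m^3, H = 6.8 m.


Result: 180.16 kN/m

Derivation:
Compute active earth pressure coefficient:
Ka = tan^2(45 - phi/2) = tan^2(32.5) = 0.405859
Compute active force:
Pa = 0.5 * Ka * gamma * H^2
Pa = 0.5 * 0.405859 * 19.2 * 6.8^2
Pa = 180.16 kN/m


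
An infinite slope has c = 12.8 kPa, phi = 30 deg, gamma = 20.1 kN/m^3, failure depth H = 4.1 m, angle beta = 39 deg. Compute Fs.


Using Fs = c / (gamma*H*sin(beta)*cos(beta)) + tan(phi)/tan(beta)
Cohesion contribution = 12.8 / (20.1*4.1*sin(39)*cos(39))
Cohesion contribution = 0.317582
Friction contribution = tan(30)/tan(39) = 0.712968
Fs = 0.317582 + 0.712968
Fs = 1.031


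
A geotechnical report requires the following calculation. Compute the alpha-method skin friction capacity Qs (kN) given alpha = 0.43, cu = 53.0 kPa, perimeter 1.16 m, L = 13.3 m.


Result: 351.6 kN

Derivation:
Using Qs = alpha * cu * perimeter * L
Qs = 0.43 * 53.0 * 1.16 * 13.3
Qs = 351.6 kN


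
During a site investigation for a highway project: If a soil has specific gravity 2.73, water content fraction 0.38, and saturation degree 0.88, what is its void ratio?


Using the relation e = Gs * w / S
e = 2.73 * 0.38 / 0.88
e = 1.1789


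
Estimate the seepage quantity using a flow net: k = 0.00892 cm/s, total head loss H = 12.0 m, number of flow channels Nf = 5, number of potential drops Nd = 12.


Convert k to m/s for unit consistency with H:
k = 0.00892 cm/s = 0.00892 / 100 m/s = 8.92e-05 m/s
Using q = k * H * Nf / Nd
Nf / Nd = 5 / 12 = 0.4167
q = 8.92e-05 * 12.0 * 0.4167
q = 0.000446 m^3/s per m


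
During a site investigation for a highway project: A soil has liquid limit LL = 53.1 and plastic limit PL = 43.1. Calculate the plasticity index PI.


Using PI = LL - PL
PI = 53.1 - 43.1
PI = 10.0


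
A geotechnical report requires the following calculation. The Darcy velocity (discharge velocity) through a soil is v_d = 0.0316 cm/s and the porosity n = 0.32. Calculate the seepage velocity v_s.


Using v_s = v_d / n
v_s = 0.0316 / 0.32
v_s = 0.09875 cm/s


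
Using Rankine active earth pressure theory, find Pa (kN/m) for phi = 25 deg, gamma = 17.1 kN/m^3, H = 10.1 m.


Result: 353.98 kN/m

Derivation:
Compute active earth pressure coefficient:
Ka = tan^2(45 - phi/2) = tan^2(32.5) = 0.405859
Compute active force:
Pa = 0.5 * Ka * gamma * H^2
Pa = 0.5 * 0.405859 * 17.1 * 10.1^2
Pa = 353.98 kN/m


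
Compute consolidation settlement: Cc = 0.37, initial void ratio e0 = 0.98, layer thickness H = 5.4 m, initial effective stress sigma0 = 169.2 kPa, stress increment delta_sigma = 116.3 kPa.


Using Sc = Cc * H / (1 + e0) * log10((sigma0 + delta_sigma) / sigma0)
Stress ratio = (169.2 + 116.3) / 169.2 = 1.68735
log10(1.68735) = 0.227206
Cc * H / (1 + e0) = 0.37 * 5.4 / (1 + 0.98) = 1.00909
Sc = 1.00909 * 0.227206
Sc = 0.2293 m


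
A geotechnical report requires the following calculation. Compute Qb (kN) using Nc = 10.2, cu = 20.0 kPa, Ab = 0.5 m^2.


Result: 102.0 kN

Derivation:
Using Qb = Nc * cu * Ab
Qb = 10.2 * 20.0 * 0.5
Qb = 102.0 kN


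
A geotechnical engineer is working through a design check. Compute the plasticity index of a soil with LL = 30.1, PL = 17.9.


Using PI = LL - PL
PI = 30.1 - 17.9
PI = 12.2


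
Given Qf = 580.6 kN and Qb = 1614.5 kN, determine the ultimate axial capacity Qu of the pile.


Using Qu = Qf + Qb
Qu = 580.6 + 1614.5
Qu = 2195.1 kN


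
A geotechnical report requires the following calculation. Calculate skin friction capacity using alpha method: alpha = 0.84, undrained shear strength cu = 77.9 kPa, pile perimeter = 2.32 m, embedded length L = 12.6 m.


Using Qs = alpha * cu * perimeter * L
Qs = 0.84 * 77.9 * 2.32 * 12.6
Qs = 1912.83 kN


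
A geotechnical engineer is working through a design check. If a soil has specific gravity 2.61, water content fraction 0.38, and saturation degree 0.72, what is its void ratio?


Using the relation e = Gs * w / S
e = 2.61 * 0.38 / 0.72
e = 1.3775


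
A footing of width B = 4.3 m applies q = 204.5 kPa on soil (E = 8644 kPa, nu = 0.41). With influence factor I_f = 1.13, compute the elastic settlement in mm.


Result: 95.631 mm

Derivation:
Using Se = q * B * (1 - nu^2) * I_f / E
1 - nu^2 = 1 - 0.41^2 = 0.8319
Se = 204.5 * 4.3 * 0.8319 * 1.13 / 8644
Se = 0.095631 m
Convert to mm: Se = 0.095631 * 1000 = 95.631 mm


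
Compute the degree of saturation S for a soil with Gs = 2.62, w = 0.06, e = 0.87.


Using S = Gs * w / e
S = 2.62 * 0.06 / 0.87
S = 0.1807


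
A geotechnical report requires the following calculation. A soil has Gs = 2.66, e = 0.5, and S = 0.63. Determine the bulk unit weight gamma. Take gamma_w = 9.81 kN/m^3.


Result: 19.457 kN/m^3

Derivation:
Using gamma = gamma_w * (Gs + S*e) / (1 + e)
Numerator: Gs + S*e = 2.66 + 0.63*0.5 = 2.975
Denominator: 1 + e = 1 + 0.5 = 1.5
gamma = 9.81 * 2.975 / 1.5
gamma = 19.457 kN/m^3


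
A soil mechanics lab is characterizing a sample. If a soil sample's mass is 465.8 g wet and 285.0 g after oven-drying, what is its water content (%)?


Result: 63.44 %

Derivation:
Using w = (m_wet - m_dry) / m_dry * 100
m_wet - m_dry = 465.8 - 285.0 = 180.8 g
w = 180.8 / 285.0 * 100
w = 63.44 %


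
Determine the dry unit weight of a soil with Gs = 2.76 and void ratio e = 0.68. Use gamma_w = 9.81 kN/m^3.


Result: 16.116 kN/m^3

Derivation:
Using gamma_d = Gs * gamma_w / (1 + e)
gamma_d = 2.76 * 9.81 / (1 + 0.68)
gamma_d = 2.76 * 9.81 / 1.68
gamma_d = 16.116 kN/m^3


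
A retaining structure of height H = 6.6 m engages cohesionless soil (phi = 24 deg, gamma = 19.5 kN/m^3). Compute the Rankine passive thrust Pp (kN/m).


Compute passive earth pressure coefficient:
Kp = tan^2(45 + phi/2) = tan^2(57.0) = 2.371184
Compute passive force:
Pp = 0.5 * Kp * gamma * H^2
Pp = 0.5 * 2.371184 * 19.5 * 6.6^2
Pp = 1007.07 kN/m


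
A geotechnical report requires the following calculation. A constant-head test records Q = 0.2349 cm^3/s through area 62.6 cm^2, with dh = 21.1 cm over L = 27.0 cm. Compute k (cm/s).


Compute hydraulic gradient:
i = dh / L = 21.1 / 27.0 = 0.781481
Then apply Darcy's law:
k = Q / (A * i)
k = 0.2349 / (62.6 * 0.781481)
k = 0.2349 / 48.9207
k = 0.004802 cm/s
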